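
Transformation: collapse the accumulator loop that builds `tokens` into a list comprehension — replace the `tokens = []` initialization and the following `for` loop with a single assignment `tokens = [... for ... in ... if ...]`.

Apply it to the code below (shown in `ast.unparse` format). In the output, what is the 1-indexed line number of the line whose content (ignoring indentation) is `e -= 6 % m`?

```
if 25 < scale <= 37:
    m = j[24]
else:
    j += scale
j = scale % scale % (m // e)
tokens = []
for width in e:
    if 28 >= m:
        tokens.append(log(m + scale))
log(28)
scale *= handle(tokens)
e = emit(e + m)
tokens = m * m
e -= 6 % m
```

Transformed code:
if 25 < scale <= 37:
    m = j[24]
else:
    j += scale
j = scale % scale % (m // e)
tokens = [log(m + scale) for width in e if 28 >= m]
log(28)
scale *= handle(tokens)
e = emit(e + m)
tokens = m * m
e -= 6 % m

11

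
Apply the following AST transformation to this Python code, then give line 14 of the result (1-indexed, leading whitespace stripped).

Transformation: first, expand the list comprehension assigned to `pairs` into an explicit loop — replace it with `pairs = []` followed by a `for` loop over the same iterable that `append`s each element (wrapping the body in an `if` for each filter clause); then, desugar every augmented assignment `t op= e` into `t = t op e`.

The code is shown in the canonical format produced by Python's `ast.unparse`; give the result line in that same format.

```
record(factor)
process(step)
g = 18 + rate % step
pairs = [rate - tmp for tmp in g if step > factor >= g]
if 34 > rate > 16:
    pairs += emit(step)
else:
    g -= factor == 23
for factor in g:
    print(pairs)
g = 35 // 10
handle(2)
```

Transformed code:
record(factor)
process(step)
g = 18 + rate % step
pairs = []
for tmp in g:
    if step > factor >= g:
        pairs.append(rate - tmp)
if 34 > rate > 16:
    pairs = pairs + emit(step)
else:
    g = g - (factor == 23)
for factor in g:
    print(pairs)
g = 35 // 10
handle(2)

g = 35 // 10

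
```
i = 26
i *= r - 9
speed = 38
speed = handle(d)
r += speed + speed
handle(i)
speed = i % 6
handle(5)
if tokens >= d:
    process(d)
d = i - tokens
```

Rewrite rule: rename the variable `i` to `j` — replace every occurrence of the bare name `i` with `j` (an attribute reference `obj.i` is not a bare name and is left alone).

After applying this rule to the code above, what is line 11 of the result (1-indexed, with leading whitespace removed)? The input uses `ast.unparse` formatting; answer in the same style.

d = j - tokens

Transformed code:
j = 26
j *= r - 9
speed = 38
speed = handle(d)
r += speed + speed
handle(j)
speed = j % 6
handle(5)
if tokens >= d:
    process(d)
d = j - tokens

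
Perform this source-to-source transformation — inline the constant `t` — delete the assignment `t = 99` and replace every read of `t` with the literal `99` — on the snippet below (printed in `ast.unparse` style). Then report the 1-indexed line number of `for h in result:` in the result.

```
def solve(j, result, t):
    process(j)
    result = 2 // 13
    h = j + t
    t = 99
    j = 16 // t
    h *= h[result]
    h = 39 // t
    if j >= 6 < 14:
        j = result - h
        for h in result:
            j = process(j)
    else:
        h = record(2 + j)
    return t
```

10

Transformed code:
def solve(j, result, t):
    process(j)
    result = 2 // 13
    h = j + 99
    j = 16 // 99
    h *= h[result]
    h = 39 // 99
    if j >= 6 < 14:
        j = result - h
        for h in result:
            j = process(j)
    else:
        h = record(2 + j)
    return 99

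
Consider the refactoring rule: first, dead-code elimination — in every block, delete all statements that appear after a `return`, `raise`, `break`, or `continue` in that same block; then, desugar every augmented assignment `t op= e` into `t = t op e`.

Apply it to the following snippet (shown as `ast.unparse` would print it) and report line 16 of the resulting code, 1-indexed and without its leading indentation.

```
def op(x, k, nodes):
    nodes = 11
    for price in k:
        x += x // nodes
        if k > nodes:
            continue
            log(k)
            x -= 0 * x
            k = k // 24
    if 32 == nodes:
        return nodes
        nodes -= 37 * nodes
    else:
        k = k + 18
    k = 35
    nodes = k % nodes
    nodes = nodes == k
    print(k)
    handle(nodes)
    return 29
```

return 29

Transformed code:
def op(x, k, nodes):
    nodes = 11
    for price in k:
        x = x + x // nodes
        if k > nodes:
            continue
    if 32 == nodes:
        return nodes
    else:
        k = k + 18
    k = 35
    nodes = k % nodes
    nodes = nodes == k
    print(k)
    handle(nodes)
    return 29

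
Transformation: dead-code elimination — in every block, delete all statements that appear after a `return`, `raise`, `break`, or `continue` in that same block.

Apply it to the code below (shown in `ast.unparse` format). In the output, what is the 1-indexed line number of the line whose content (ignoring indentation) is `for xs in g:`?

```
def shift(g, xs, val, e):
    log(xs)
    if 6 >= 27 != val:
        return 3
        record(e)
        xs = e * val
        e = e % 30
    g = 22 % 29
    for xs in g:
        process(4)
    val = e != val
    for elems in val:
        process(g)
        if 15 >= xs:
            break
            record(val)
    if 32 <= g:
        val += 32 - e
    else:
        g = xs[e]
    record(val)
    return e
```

Transformed code:
def shift(g, xs, val, e):
    log(xs)
    if 6 >= 27 != val:
        return 3
    g = 22 % 29
    for xs in g:
        process(4)
    val = e != val
    for elems in val:
        process(g)
        if 15 >= xs:
            break
    if 32 <= g:
        val += 32 - e
    else:
        g = xs[e]
    record(val)
    return e

6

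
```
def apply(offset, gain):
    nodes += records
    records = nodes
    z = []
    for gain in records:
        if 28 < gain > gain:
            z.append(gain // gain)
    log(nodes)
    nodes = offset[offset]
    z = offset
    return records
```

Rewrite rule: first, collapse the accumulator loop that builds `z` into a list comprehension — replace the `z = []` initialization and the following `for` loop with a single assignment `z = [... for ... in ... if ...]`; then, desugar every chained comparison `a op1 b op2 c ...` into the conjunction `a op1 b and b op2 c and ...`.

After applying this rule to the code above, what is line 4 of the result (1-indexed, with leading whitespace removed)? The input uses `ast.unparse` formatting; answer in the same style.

Transformed code:
def apply(offset, gain):
    nodes += records
    records = nodes
    z = [gain // gain for gain in records if 28 < gain and gain > gain]
    log(nodes)
    nodes = offset[offset]
    z = offset
    return records

z = [gain // gain for gain in records if 28 < gain and gain > gain]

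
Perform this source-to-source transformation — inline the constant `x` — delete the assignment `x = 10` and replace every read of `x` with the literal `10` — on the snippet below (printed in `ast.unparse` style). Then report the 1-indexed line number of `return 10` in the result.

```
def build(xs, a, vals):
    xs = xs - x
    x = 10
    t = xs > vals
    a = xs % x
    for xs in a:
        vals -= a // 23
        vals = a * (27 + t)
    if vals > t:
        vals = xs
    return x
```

Transformed code:
def build(xs, a, vals):
    xs = xs - 10
    t = xs > vals
    a = xs % 10
    for xs in a:
        vals -= a // 23
        vals = a * (27 + t)
    if vals > t:
        vals = xs
    return 10

10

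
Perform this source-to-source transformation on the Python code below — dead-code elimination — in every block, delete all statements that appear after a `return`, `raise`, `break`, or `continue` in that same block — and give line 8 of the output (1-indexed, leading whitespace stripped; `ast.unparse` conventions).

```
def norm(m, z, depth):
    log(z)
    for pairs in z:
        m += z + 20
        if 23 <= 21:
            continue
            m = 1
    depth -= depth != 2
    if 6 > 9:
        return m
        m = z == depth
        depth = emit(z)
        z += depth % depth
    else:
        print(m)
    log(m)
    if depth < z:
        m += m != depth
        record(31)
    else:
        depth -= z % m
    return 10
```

Transformed code:
def norm(m, z, depth):
    log(z)
    for pairs in z:
        m += z + 20
        if 23 <= 21:
            continue
    depth -= depth != 2
    if 6 > 9:
        return m
    else:
        print(m)
    log(m)
    if depth < z:
        m += m != depth
        record(31)
    else:
        depth -= z % m
    return 10

if 6 > 9:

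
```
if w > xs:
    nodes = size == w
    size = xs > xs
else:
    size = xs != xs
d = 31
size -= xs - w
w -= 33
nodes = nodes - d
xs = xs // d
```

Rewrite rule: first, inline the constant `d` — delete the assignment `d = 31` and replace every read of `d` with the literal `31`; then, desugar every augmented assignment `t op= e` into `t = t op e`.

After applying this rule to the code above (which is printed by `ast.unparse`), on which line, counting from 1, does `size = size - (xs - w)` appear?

6

Transformed code:
if w > xs:
    nodes = size == w
    size = xs > xs
else:
    size = xs != xs
size = size - (xs - w)
w = w - 33
nodes = nodes - 31
xs = xs // 31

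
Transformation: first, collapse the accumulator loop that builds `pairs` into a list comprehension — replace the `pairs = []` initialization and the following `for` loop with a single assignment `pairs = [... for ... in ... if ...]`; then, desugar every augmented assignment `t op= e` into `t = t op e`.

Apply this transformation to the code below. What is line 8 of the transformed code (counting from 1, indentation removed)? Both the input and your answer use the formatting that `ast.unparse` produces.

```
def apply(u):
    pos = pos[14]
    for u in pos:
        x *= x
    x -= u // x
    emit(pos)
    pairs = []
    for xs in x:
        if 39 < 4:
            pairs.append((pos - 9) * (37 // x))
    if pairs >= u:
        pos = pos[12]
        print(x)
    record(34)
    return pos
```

if pairs >= u:

Transformed code:
def apply(u):
    pos = pos[14]
    for u in pos:
        x = x * x
    x = x - u // x
    emit(pos)
    pairs = [(pos - 9) * (37 // x) for xs in x if 39 < 4]
    if pairs >= u:
        pos = pos[12]
        print(x)
    record(34)
    return pos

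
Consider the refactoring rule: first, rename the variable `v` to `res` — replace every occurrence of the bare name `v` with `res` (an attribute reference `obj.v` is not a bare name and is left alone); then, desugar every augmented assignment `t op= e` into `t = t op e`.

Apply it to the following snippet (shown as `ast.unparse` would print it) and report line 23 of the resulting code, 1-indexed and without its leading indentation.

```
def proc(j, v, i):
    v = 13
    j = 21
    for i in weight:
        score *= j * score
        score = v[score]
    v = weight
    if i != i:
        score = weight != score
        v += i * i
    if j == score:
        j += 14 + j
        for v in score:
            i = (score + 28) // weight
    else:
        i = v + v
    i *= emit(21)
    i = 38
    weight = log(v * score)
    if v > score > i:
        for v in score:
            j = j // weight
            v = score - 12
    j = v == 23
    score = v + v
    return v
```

res = score - 12

Transformed code:
def proc(j, res, i):
    res = 13
    j = 21
    for i in weight:
        score = score * (j * score)
        score = res[score]
    res = weight
    if i != i:
        score = weight != score
        res = res + i * i
    if j == score:
        j = j + (14 + j)
        for res in score:
            i = (score + 28) // weight
    else:
        i = res + res
    i = i * emit(21)
    i = 38
    weight = log(res * score)
    if res > score > i:
        for res in score:
            j = j // weight
            res = score - 12
    j = res == 23
    score = res + res
    return res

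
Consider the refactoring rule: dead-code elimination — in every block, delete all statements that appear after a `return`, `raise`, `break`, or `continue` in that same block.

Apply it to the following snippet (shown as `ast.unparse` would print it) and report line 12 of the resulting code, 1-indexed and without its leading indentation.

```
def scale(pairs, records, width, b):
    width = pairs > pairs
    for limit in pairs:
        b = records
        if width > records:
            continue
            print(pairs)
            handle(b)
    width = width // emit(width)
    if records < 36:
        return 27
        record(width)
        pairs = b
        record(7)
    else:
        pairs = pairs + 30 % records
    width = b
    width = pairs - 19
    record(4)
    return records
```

width = b

Transformed code:
def scale(pairs, records, width, b):
    width = pairs > pairs
    for limit in pairs:
        b = records
        if width > records:
            continue
    width = width // emit(width)
    if records < 36:
        return 27
    else:
        pairs = pairs + 30 % records
    width = b
    width = pairs - 19
    record(4)
    return records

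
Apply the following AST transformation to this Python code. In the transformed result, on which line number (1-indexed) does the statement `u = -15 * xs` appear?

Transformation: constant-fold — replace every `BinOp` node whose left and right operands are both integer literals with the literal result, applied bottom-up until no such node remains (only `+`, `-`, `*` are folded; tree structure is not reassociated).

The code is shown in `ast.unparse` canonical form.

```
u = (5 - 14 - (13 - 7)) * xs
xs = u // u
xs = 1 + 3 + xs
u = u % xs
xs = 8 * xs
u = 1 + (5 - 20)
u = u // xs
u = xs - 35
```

Transformed code:
u = -15 * xs
xs = u // u
xs = 4 + xs
u = u % xs
xs = 8 * xs
u = -14
u = u // xs
u = xs - 35

1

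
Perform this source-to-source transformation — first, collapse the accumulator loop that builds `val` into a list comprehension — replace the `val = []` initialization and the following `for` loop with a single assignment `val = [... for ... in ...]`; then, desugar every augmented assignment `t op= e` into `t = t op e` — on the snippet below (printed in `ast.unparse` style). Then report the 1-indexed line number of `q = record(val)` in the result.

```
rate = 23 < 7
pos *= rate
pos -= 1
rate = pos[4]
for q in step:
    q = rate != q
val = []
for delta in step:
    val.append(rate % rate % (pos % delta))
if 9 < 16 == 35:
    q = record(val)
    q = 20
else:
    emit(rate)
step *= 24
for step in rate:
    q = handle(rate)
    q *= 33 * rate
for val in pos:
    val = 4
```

9

Transformed code:
rate = 23 < 7
pos = pos * rate
pos = pos - 1
rate = pos[4]
for q in step:
    q = rate != q
val = [rate % rate % (pos % delta) for delta in step]
if 9 < 16 == 35:
    q = record(val)
    q = 20
else:
    emit(rate)
step = step * 24
for step in rate:
    q = handle(rate)
    q = q * (33 * rate)
for val in pos:
    val = 4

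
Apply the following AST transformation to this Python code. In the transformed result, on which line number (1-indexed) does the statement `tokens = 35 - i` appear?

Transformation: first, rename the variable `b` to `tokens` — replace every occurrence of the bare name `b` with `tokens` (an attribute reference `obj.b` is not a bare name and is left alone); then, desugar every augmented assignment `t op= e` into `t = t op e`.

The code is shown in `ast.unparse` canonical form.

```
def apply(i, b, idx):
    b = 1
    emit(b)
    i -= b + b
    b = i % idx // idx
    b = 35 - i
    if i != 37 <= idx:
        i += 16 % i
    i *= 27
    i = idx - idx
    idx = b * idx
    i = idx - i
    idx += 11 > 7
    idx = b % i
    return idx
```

Transformed code:
def apply(i, tokens, idx):
    tokens = 1
    emit(tokens)
    i = i - (tokens + tokens)
    tokens = i % idx // idx
    tokens = 35 - i
    if i != 37 <= idx:
        i = i + 16 % i
    i = i * 27
    i = idx - idx
    idx = tokens * idx
    i = idx - i
    idx = idx + (11 > 7)
    idx = tokens % i
    return idx

6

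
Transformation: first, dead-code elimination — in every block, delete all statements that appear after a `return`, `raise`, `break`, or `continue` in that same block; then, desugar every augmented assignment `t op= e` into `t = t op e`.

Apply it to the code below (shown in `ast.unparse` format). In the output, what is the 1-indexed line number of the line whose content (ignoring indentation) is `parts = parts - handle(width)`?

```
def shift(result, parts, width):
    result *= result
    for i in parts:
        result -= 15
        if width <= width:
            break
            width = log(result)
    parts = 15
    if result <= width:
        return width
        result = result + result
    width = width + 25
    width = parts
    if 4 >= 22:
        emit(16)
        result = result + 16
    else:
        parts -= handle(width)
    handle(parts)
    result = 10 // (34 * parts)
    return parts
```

Transformed code:
def shift(result, parts, width):
    result = result * result
    for i in parts:
        result = result - 15
        if width <= width:
            break
    parts = 15
    if result <= width:
        return width
    width = width + 25
    width = parts
    if 4 >= 22:
        emit(16)
        result = result + 16
    else:
        parts = parts - handle(width)
    handle(parts)
    result = 10 // (34 * parts)
    return parts

16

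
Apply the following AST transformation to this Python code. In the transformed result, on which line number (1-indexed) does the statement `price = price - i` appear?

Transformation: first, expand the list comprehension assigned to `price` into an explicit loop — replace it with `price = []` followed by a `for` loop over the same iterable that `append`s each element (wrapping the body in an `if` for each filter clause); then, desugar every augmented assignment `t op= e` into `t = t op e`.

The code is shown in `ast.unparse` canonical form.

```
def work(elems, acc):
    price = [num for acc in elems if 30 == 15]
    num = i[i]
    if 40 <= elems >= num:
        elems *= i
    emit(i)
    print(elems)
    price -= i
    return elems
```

Transformed code:
def work(elems, acc):
    price = []
    for acc in elems:
        if 30 == 15:
            price.append(num)
    num = i[i]
    if 40 <= elems >= num:
        elems = elems * i
    emit(i)
    print(elems)
    price = price - i
    return elems

11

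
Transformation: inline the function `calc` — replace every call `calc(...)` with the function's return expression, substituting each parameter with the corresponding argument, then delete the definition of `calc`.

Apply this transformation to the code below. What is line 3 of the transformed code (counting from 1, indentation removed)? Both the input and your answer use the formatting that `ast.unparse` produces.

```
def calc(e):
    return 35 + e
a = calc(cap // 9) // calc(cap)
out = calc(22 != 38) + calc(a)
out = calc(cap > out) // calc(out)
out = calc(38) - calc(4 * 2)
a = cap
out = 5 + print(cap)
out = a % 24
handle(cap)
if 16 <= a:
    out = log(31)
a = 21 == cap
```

Transformed code:
a = (35 + cap // 9) // (35 + cap)
out = 35 + (22 != 38) + (35 + a)
out = (35 + (cap > out)) // (35 + out)
out = 35 + 38 - (35 + 4 * 2)
a = cap
out = 5 + print(cap)
out = a % 24
handle(cap)
if 16 <= a:
    out = log(31)
a = 21 == cap

out = (35 + (cap > out)) // (35 + out)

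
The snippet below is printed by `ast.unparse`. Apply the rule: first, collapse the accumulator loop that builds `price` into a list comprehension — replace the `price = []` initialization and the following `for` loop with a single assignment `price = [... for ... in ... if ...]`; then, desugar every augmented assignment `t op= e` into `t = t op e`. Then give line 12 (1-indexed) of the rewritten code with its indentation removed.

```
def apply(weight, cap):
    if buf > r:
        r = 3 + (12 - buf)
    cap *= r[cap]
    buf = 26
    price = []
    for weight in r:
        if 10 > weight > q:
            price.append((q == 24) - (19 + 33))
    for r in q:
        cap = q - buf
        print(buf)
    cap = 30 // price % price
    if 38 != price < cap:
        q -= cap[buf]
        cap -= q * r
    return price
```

Transformed code:
def apply(weight, cap):
    if buf > r:
        r = 3 + (12 - buf)
    cap = cap * r[cap]
    buf = 26
    price = [(q == 24) - (19 + 33) for weight in r if 10 > weight > q]
    for r in q:
        cap = q - buf
        print(buf)
    cap = 30 // price % price
    if 38 != price < cap:
        q = q - cap[buf]
        cap = cap - q * r
    return price

q = q - cap[buf]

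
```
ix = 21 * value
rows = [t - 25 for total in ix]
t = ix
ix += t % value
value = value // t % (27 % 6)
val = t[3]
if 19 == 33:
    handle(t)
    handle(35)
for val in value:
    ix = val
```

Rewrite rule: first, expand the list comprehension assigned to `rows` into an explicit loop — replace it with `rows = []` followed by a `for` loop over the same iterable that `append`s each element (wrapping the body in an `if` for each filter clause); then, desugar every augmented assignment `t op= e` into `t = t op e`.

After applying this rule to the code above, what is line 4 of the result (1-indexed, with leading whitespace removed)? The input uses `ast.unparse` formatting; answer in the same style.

rows.append(t - 25)

Transformed code:
ix = 21 * value
rows = []
for total in ix:
    rows.append(t - 25)
t = ix
ix = ix + t % value
value = value // t % (27 % 6)
val = t[3]
if 19 == 33:
    handle(t)
    handle(35)
for val in value:
    ix = val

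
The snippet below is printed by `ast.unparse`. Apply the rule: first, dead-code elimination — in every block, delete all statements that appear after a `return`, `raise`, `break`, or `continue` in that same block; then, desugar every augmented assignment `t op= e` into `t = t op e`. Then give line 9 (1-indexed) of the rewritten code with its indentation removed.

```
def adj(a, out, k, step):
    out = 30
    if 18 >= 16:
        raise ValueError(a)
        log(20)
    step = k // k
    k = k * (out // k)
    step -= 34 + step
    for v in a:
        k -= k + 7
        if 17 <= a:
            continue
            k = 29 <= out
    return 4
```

k = k - (k + 7)

Transformed code:
def adj(a, out, k, step):
    out = 30
    if 18 >= 16:
        raise ValueError(a)
    step = k // k
    k = k * (out // k)
    step = step - (34 + step)
    for v in a:
        k = k - (k + 7)
        if 17 <= a:
            continue
    return 4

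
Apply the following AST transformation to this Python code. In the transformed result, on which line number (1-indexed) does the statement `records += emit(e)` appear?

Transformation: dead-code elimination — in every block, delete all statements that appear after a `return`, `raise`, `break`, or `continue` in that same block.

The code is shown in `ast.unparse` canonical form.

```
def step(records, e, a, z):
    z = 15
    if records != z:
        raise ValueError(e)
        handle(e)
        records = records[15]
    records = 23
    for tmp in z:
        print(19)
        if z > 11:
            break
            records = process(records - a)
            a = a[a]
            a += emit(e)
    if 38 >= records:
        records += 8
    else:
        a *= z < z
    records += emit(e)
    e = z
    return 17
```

14

Transformed code:
def step(records, e, a, z):
    z = 15
    if records != z:
        raise ValueError(e)
    records = 23
    for tmp in z:
        print(19)
        if z > 11:
            break
    if 38 >= records:
        records += 8
    else:
        a *= z < z
    records += emit(e)
    e = z
    return 17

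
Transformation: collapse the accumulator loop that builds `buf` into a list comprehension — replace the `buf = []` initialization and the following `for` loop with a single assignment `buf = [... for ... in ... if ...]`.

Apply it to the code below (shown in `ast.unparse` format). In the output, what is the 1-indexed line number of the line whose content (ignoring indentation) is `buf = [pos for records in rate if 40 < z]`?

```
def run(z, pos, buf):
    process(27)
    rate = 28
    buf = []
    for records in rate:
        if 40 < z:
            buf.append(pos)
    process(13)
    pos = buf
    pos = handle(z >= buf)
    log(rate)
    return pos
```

Transformed code:
def run(z, pos, buf):
    process(27)
    rate = 28
    buf = [pos for records in rate if 40 < z]
    process(13)
    pos = buf
    pos = handle(z >= buf)
    log(rate)
    return pos

4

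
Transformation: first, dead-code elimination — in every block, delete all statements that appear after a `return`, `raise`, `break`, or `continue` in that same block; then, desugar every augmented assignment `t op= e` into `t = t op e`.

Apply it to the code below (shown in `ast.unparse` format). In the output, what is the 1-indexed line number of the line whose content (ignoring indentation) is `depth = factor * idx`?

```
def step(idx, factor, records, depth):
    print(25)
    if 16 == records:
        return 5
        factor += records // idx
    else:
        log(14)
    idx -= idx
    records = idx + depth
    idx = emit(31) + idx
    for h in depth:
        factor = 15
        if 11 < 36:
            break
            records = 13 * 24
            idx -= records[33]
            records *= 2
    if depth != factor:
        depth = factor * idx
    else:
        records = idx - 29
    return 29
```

15

Transformed code:
def step(idx, factor, records, depth):
    print(25)
    if 16 == records:
        return 5
    else:
        log(14)
    idx = idx - idx
    records = idx + depth
    idx = emit(31) + idx
    for h in depth:
        factor = 15
        if 11 < 36:
            break
    if depth != factor:
        depth = factor * idx
    else:
        records = idx - 29
    return 29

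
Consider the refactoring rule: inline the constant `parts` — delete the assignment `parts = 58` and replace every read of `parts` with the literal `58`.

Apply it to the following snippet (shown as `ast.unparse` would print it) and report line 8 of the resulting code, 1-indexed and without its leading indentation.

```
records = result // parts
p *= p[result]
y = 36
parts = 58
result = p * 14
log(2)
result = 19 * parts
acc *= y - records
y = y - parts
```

Transformed code:
records = result // 58
p *= p[result]
y = 36
result = p * 14
log(2)
result = 19 * 58
acc *= y - records
y = y - 58

y = y - 58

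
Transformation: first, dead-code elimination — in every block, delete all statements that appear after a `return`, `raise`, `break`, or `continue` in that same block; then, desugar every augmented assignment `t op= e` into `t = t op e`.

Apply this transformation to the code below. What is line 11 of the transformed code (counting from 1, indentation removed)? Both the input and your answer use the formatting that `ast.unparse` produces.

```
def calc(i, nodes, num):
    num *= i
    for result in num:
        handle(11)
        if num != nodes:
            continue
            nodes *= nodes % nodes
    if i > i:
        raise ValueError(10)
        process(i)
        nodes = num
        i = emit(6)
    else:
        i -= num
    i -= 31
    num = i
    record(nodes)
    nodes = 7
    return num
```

i = i - 31

Transformed code:
def calc(i, nodes, num):
    num = num * i
    for result in num:
        handle(11)
        if num != nodes:
            continue
    if i > i:
        raise ValueError(10)
    else:
        i = i - num
    i = i - 31
    num = i
    record(nodes)
    nodes = 7
    return num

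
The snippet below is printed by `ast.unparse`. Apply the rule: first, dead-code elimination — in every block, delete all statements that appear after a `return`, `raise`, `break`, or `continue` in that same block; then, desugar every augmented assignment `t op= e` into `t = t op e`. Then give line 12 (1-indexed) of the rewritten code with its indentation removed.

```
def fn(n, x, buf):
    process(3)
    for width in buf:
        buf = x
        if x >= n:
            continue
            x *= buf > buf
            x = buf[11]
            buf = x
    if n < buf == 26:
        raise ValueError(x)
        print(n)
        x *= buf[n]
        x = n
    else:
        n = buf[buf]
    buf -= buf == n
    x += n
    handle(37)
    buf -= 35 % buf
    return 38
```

x = x + n

Transformed code:
def fn(n, x, buf):
    process(3)
    for width in buf:
        buf = x
        if x >= n:
            continue
    if n < buf == 26:
        raise ValueError(x)
    else:
        n = buf[buf]
    buf = buf - (buf == n)
    x = x + n
    handle(37)
    buf = buf - 35 % buf
    return 38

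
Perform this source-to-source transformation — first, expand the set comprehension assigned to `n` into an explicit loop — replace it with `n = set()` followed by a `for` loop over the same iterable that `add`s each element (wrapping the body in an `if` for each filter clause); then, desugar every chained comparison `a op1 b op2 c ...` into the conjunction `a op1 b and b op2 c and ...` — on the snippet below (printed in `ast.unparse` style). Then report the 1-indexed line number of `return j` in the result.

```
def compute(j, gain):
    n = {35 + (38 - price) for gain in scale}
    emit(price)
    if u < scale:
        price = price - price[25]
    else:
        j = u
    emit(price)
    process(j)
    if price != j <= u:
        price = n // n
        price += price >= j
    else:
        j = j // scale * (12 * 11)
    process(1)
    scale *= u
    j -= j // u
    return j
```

20

Transformed code:
def compute(j, gain):
    n = set()
    for gain in scale:
        n.add(35 + (38 - price))
    emit(price)
    if u < scale:
        price = price - price[25]
    else:
        j = u
    emit(price)
    process(j)
    if price != j and j <= u:
        price = n // n
        price += price >= j
    else:
        j = j // scale * (12 * 11)
    process(1)
    scale *= u
    j -= j // u
    return j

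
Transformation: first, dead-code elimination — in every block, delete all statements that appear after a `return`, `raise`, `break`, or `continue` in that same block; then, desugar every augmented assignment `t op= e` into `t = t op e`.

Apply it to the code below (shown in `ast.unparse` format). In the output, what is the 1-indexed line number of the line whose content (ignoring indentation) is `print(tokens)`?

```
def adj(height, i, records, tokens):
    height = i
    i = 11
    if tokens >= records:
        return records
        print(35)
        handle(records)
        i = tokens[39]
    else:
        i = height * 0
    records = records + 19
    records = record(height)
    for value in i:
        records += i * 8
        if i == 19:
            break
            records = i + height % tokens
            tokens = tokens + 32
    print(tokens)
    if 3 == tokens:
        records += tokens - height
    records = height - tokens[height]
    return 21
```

14

Transformed code:
def adj(height, i, records, tokens):
    height = i
    i = 11
    if tokens >= records:
        return records
    else:
        i = height * 0
    records = records + 19
    records = record(height)
    for value in i:
        records = records + i * 8
        if i == 19:
            break
    print(tokens)
    if 3 == tokens:
        records = records + (tokens - height)
    records = height - tokens[height]
    return 21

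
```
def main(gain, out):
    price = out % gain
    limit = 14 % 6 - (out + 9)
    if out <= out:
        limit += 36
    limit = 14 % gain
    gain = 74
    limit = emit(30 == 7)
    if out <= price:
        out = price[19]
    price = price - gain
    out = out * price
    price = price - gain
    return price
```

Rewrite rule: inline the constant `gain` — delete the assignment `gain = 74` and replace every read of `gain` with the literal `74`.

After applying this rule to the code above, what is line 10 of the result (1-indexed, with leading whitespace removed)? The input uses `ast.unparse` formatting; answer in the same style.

Transformed code:
def main(gain, out):
    price = out % 74
    limit = 14 % 6 - (out + 9)
    if out <= out:
        limit += 36
    limit = 14 % 74
    limit = emit(30 == 7)
    if out <= price:
        out = price[19]
    price = price - 74
    out = out * price
    price = price - 74
    return price

price = price - 74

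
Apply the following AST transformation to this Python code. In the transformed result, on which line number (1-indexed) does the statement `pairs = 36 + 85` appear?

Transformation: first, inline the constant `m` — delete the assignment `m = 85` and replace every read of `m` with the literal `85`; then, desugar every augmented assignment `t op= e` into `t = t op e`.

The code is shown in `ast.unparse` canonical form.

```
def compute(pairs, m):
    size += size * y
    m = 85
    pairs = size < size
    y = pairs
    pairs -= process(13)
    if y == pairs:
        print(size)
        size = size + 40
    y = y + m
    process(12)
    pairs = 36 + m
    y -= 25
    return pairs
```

Transformed code:
def compute(pairs, m):
    size = size + size * y
    pairs = size < size
    y = pairs
    pairs = pairs - process(13)
    if y == pairs:
        print(size)
        size = size + 40
    y = y + 85
    process(12)
    pairs = 36 + 85
    y = y - 25
    return pairs

11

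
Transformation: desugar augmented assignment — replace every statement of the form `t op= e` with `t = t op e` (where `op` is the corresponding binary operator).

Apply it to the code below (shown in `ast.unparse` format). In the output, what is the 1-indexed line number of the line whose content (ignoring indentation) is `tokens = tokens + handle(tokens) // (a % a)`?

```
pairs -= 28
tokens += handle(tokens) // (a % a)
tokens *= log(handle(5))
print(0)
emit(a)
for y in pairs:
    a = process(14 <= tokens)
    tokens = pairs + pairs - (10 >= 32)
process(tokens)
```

Transformed code:
pairs = pairs - 28
tokens = tokens + handle(tokens) // (a % a)
tokens = tokens * log(handle(5))
print(0)
emit(a)
for y in pairs:
    a = process(14 <= tokens)
    tokens = pairs + pairs - (10 >= 32)
process(tokens)

2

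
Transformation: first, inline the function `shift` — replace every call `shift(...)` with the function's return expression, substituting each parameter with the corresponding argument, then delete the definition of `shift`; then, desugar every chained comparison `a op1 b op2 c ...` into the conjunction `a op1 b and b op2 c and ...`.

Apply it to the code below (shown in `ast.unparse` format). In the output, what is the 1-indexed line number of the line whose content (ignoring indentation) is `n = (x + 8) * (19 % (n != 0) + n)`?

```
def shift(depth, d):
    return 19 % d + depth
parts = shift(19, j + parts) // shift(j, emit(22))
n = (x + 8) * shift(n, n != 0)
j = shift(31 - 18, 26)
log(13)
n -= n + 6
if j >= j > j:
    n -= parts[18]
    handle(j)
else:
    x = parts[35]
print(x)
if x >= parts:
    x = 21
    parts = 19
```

Transformed code:
parts = (19 % (j + parts) + 19) // (19 % emit(22) + j)
n = (x + 8) * (19 % (n != 0) + n)
j = 19 % 26 + (31 - 18)
log(13)
n -= n + 6
if j >= j and j > j:
    n -= parts[18]
    handle(j)
else:
    x = parts[35]
print(x)
if x >= parts:
    x = 21
    parts = 19

2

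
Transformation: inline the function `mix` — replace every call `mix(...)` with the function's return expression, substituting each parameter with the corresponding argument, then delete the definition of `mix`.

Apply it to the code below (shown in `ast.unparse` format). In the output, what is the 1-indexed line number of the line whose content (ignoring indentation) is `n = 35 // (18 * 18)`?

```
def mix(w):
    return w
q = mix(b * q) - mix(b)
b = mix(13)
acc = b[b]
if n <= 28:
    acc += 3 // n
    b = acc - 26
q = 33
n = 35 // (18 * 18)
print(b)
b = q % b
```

8

Transformed code:
q = b * q - b
b = 13
acc = b[b]
if n <= 28:
    acc += 3 // n
    b = acc - 26
q = 33
n = 35 // (18 * 18)
print(b)
b = q % b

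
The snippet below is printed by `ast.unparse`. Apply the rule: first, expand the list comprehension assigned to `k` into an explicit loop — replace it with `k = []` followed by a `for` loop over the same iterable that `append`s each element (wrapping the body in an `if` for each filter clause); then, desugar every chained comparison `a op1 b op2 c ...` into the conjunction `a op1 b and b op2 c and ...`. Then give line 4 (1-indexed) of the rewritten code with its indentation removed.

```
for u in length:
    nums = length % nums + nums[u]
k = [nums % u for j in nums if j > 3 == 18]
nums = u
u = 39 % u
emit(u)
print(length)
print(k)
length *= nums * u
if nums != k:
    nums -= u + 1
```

for j in nums:

Transformed code:
for u in length:
    nums = length % nums + nums[u]
k = []
for j in nums:
    if j > 3 and 3 == 18:
        k.append(nums % u)
nums = u
u = 39 % u
emit(u)
print(length)
print(k)
length *= nums * u
if nums != k:
    nums -= u + 1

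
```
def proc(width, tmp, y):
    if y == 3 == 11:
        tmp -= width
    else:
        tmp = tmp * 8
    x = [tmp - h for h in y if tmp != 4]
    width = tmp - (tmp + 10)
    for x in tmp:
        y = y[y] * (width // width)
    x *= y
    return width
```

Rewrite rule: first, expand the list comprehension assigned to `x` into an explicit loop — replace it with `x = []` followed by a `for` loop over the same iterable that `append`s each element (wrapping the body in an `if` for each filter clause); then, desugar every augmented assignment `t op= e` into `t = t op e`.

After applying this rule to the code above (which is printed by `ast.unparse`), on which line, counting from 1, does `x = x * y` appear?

13

Transformed code:
def proc(width, tmp, y):
    if y == 3 == 11:
        tmp = tmp - width
    else:
        tmp = tmp * 8
    x = []
    for h in y:
        if tmp != 4:
            x.append(tmp - h)
    width = tmp - (tmp + 10)
    for x in tmp:
        y = y[y] * (width // width)
    x = x * y
    return width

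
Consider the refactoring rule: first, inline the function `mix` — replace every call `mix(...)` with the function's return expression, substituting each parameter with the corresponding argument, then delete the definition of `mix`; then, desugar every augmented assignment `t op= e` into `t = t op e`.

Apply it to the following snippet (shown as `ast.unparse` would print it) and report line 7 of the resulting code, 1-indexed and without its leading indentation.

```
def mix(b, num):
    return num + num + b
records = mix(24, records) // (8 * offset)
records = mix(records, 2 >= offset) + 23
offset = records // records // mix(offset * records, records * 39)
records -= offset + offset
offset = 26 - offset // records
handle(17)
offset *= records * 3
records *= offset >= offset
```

Transformed code:
records = (records + records + 24) // (8 * offset)
records = (2 >= offset) + (2 >= offset) + records + 23
offset = records // records // (records * 39 + records * 39 + offset * records)
records = records - (offset + offset)
offset = 26 - offset // records
handle(17)
offset = offset * (records * 3)
records = records * (offset >= offset)

offset = offset * (records * 3)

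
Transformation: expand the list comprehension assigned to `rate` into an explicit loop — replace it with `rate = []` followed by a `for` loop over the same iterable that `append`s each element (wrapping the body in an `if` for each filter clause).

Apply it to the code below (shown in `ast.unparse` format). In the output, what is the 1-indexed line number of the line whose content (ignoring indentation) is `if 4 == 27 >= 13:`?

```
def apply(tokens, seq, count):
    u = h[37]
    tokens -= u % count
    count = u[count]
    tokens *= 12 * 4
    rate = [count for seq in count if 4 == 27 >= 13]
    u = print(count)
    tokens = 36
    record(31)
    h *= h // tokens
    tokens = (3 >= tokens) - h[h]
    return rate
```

8

Transformed code:
def apply(tokens, seq, count):
    u = h[37]
    tokens -= u % count
    count = u[count]
    tokens *= 12 * 4
    rate = []
    for seq in count:
        if 4 == 27 >= 13:
            rate.append(count)
    u = print(count)
    tokens = 36
    record(31)
    h *= h // tokens
    tokens = (3 >= tokens) - h[h]
    return rate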